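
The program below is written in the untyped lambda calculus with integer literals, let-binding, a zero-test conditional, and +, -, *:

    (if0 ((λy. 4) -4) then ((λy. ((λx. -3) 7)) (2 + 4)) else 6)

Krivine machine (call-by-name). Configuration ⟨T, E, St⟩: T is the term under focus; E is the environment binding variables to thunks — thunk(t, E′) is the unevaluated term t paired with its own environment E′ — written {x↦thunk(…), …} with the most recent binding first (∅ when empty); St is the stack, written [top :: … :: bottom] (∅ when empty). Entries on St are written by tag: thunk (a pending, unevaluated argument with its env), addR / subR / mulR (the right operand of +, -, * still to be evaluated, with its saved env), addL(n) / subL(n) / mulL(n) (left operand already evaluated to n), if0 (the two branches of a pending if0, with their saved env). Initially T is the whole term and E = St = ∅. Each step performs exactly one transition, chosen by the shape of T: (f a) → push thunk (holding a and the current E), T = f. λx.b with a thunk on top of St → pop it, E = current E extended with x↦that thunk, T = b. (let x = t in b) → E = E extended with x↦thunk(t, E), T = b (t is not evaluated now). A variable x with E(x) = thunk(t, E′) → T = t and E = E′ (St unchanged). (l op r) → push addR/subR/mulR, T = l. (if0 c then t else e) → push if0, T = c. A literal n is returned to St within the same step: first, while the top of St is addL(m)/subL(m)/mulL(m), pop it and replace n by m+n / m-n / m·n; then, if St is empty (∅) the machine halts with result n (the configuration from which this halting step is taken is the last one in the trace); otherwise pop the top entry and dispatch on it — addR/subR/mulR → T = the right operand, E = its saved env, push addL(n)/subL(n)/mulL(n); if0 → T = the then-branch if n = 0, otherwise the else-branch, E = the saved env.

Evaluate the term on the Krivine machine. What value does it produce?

[0] ⟨T=(if0 ((λy. 4) -4) then ((λy. ((λx. -3) 7)) (2 + 4)) else 6); E=∅; St=∅⟩
[1] ⟨T=((λy. 4) -4); E=∅; St=[if0]⟩
[2] ⟨T=(λy. 4); E=∅; St=[thunk :: if0]⟩
[3] ⟨T=4; E={y↦thunk(-4, ∅)}; St=[if0]⟩
[4] ⟨T=6; E=∅; St=∅⟩
→ final value 6

Answer: 6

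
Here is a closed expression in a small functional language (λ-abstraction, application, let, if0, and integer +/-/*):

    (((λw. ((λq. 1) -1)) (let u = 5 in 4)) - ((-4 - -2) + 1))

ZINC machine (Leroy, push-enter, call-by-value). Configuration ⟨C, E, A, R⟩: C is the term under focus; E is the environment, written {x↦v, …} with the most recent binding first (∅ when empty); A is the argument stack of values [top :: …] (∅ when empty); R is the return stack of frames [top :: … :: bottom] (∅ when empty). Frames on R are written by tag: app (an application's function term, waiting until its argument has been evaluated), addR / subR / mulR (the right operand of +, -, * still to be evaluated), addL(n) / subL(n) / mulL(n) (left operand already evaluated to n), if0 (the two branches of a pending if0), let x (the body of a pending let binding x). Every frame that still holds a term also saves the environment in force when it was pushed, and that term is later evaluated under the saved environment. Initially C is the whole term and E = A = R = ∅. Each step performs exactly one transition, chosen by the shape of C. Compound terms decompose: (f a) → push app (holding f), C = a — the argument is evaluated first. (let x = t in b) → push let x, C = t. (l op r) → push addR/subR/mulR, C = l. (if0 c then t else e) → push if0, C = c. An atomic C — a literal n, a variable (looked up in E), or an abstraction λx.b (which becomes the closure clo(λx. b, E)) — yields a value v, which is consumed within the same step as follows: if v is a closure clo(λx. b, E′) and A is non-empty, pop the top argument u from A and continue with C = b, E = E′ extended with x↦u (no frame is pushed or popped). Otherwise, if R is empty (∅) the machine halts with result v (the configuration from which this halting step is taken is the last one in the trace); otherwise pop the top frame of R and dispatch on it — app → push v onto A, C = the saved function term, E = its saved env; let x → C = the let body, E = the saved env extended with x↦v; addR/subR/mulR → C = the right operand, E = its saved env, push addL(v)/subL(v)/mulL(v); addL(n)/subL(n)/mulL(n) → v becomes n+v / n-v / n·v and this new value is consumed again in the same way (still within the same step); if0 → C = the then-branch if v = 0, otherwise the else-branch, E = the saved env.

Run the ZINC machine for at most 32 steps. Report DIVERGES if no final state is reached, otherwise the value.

Answer: 2

Execution trace:
step 0: ⟨C=(((λw. ((λq. 1) -1)) (let u = 5 in 4)) - ((-4 - -2) + 1)); E=∅; A=∅; R=∅⟩
step 1: ⟨C=((λw. ((λq. 1) -1)) (let u = 5 in 4)); E=∅; A=∅; R=[subR]⟩
step 2: ⟨C=(let u = 5 in 4); E=∅; A=∅; R=[app :: subR]⟩
step 3: ⟨C=5; E=∅; A=∅; R=[let u :: app :: subR]⟩
step 4: ⟨C=4; E={u↦5}; A=∅; R=[app :: subR]⟩
step 5: ⟨C=(λw. ((λq. 1) -1)); E=∅; A=[4]; R=[subR]⟩
step 6: ⟨C=((λq. 1) -1); E={w↦4}; A=∅; R=[subR]⟩
step 7: ⟨C=-1; E={w↦4}; A=∅; R=[app :: subR]⟩
step 8: ⟨C=(λq. 1); E={w↦4}; A=[-1]; R=[subR]⟩
step 9: ⟨C=1; E={q↦-1, w↦4}; A=∅; R=[subR]⟩
step 10: ⟨C=((-4 - -2) + 1); E=∅; A=∅; R=[subL(1)]⟩
step 11: ⟨C=(-4 - -2); E=∅; A=∅; R=[addR :: subL(1)]⟩
step 12: ⟨C=-4; E=∅; A=∅; R=[subR :: addR :: subL(1)]⟩
step 13: ⟨C=-2; E=∅; A=∅; R=[subL(-4) :: addR :: subL(1)]⟩
step 14: ⟨C=1; E=∅; A=∅; R=[addL(-2) :: subL(1)]⟩
→ final value 2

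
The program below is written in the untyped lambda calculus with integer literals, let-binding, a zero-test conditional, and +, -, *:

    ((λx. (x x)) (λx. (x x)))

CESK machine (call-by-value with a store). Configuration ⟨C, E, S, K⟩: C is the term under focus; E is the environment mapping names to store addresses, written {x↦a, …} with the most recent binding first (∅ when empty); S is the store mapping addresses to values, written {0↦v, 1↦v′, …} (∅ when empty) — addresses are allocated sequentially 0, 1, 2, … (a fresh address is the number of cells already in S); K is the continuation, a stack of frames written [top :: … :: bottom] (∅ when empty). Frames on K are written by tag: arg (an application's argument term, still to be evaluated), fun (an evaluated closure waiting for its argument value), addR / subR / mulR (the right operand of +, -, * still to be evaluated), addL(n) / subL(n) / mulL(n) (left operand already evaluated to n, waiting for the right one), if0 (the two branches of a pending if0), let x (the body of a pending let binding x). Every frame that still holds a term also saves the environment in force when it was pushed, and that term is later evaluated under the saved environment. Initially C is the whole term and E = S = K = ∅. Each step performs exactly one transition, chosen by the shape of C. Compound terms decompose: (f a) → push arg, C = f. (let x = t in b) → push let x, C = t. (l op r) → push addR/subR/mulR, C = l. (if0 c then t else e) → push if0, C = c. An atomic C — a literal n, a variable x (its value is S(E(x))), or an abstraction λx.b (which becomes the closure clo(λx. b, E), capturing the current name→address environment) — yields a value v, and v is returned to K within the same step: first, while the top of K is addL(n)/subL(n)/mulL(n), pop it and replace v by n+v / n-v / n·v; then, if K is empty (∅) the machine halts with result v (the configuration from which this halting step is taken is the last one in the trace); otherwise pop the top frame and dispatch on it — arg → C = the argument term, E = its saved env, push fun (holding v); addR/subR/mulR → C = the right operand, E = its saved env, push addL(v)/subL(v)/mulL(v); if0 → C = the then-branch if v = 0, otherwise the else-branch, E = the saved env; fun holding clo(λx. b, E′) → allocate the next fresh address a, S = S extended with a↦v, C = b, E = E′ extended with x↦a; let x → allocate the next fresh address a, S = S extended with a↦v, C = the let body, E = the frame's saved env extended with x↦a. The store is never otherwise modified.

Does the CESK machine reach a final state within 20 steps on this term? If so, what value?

Answer: DIVERGES (no final state within 20 steps)

Machine steps:
[0] <C=((λx. (x x)) (λx. (x x))), E=∅, S=∅, K=∅>
[1] <C=(λx. (x x)), E=∅, S=∅, K=[arg]>
[2] <C=(λx. (x x)), E=∅, S=∅, K=[fun]>
[3] <C=(x x), E={x↦0}, S={0↦clo(λx. (x x), ∅)}, K=∅>
[4] <C=x, E={x↦0}, S={0↦clo(λx. (x x), ∅)}, K=[arg]>
[5] <C=x, E={x↦0}, S={0↦clo(λx. (x x), ∅)}, K=[fun]>
[6] <C=(x x), E={x↦1}, S={0↦clo(λx. (x x), ∅), 1↦clo(λx. (x x), ∅)}, K=∅>
[7] <C=x, E={x↦1}, S={0↦clo(λx. (x x), ∅), 1↦clo(λx. (x x), ∅)}, K=[arg]>
[8] <C=x, E={x↦1}, S={0↦clo(λx. (x x), ∅), 1↦clo(λx. (x x), ∅)}, K=[fun]>
[9] <C=(x x), E={x↦2}, S={0↦clo(λx. (x x), ∅), 1↦clo(λx. (x x), ∅), 2↦clo(λx. (x x), ∅)}, K=∅>
[10] <C=x, E={x↦2}, S={0↦clo(λx. (x x), ∅), 1↦clo(λx. (x x), ∅), 2↦clo(λx. (x x), ∅)}, K=[arg]>
[11] <C=x, E={x↦2}, S={0↦clo(λx. (x x), ∅), 1↦clo(λx. (x x), ∅), 2↦clo(λx. (x x), ∅)}, K=[fun]>
[12] <C=(x x), E={x↦3}, S={0↦clo(λx. (x x), ∅), 1↦clo(λx. (x x), ∅), 2↦clo(λx. (x x), ∅), 3↦clo(λx. (x x), ∅)}, K=∅>
[13] <C=x, E={x↦3}, S={0↦clo(λx. (x x), ∅), 1↦clo(λx. (x x), ∅), 2↦clo(λx. (x x), ∅), 3↦clo(λx. (x x), ∅)}, K=[arg]>
[14] <C=x, E={x↦3}, S={0↦clo(λx. (x x), ∅), 1↦clo(λx. (x x), ∅), 2↦clo(λx. (x x), ∅), 3↦clo(λx. (x x), ∅)}, K=[fun]>
[15] <C=(x x), E={x↦4}, S={0↦clo(λx. (x x), ∅), 1↦clo(λx. (x x), ∅), 2↦clo(λx. (x x), ∅), 3↦clo(λx. (x x), ∅), 4↦clo(λx. (x x), ∅)}, K=∅>
[16] <C=x, E={x↦4}, S={0↦clo(λx. (x x), ∅), 1↦clo(λx. (x x), ∅), 2↦clo(λx. (x x), ∅), 3↦clo(λx. (x x), ∅), 4↦clo(λx. (x x), ∅)}, K=[arg]>
[17] <C=x, E={x↦4}, S={0↦clo(λx. (x x), ∅), 1↦clo(λx. (x x), ∅), 2↦clo(λx. (x x), ∅), 3↦clo(λx. (x x), ∅), 4↦clo(λx. (x x), ∅)}, K=[fun]>
[18] <C=(x x), E={x↦5}, S={0↦clo(λx. (x x), ∅), 1↦clo(λx. (x x), ∅), 2↦clo(λx. (x x), ∅), 3↦clo(λx. (x x), ∅), 4↦clo(λx. (x x), ∅), 5↦clo(λx. (x x), ∅)}, K=∅>
[19] <C=x, E={x↦5}, S={0↦clo(λx. (x x), ∅), 1↦clo(λx. (x x), ∅), 2↦clo(λx. (x x), ∅), 3↦clo(λx. (x x), ∅), 4↦clo(λx. (x x), ∅), 5↦clo(λx. (x x), ∅)}, K=[arg]>
[20] <C=x, E={x↦5}, S={0↦clo(λx. (x x), ∅), 1↦clo(λx. (x x), ∅), 2↦clo(λx. (x x), ∅), 3↦clo(λx. (x x), ∅), 4↦clo(λx. (x x), ∅), 5↦clo(λx. (x x), ∅)}, K=[fun]>
→ 20 transitions taken and the configuration is still not final: no result within 20 steps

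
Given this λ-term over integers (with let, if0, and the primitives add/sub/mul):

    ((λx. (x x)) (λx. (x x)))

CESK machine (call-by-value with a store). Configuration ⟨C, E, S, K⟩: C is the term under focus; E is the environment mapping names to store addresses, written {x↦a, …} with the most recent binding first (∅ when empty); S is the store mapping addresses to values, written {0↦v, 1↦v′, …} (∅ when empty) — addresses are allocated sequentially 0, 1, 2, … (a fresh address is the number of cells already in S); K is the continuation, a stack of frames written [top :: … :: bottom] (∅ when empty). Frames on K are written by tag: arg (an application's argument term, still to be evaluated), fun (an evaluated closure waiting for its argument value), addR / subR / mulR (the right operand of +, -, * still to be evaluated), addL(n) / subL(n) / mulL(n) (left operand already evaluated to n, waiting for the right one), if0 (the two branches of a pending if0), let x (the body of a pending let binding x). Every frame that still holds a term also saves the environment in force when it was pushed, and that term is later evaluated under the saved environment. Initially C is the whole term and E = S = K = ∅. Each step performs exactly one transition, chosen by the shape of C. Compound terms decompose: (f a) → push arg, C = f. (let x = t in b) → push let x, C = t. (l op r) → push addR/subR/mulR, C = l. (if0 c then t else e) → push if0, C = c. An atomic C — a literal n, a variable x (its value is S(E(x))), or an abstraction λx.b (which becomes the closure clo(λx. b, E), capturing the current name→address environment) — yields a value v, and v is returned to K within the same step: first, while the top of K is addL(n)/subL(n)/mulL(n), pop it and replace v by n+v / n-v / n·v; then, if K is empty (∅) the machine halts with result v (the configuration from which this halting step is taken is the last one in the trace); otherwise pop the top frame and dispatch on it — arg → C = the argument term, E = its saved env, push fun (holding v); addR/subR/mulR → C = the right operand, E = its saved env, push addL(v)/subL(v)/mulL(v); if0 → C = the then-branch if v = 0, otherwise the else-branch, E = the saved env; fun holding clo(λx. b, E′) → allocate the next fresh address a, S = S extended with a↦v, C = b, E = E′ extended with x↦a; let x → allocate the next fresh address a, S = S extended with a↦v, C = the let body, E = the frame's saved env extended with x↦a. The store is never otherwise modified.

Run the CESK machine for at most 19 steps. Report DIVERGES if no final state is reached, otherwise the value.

Answer: DIVERGES (no final state within 19 steps)

Derivation:
step 0: [C=((λx. (x x)) (λx. (x x))) | E=∅ | S=∅ | K=∅]
step 1: [C=(λx. (x x)) | E=∅ | S=∅ | K=[arg]]
step 2: [C=(λx. (x x)) | E=∅ | S=∅ | K=[fun]]
step 3: [C=(x x) | E={x↦0} | S={0↦clo(λx. (x x), ∅)} | K=∅]
step 4: [C=x | E={x↦0} | S={0↦clo(λx. (x x), ∅)} | K=[arg]]
step 5: [C=x | E={x↦0} | S={0↦clo(λx. (x x), ∅)} | K=[fun]]
step 6: [C=(x x) | E={x↦1} | S={0↦clo(λx. (x x), ∅), 1↦clo(λx. (x x), ∅)} | K=∅]
step 7: [C=x | E={x↦1} | S={0↦clo(λx. (x x), ∅), 1↦clo(λx. (x x), ∅)} | K=[arg]]
step 8: [C=x | E={x↦1} | S={0↦clo(λx. (x x), ∅), 1↦clo(λx. (x x), ∅)} | K=[fun]]
step 9: [C=(x x) | E={x↦2} | S={0↦clo(λx. (x x), ∅), 1↦clo(λx. (x x), ∅), 2↦clo(λx. (x x), ∅)} | K=∅]
step 10: [C=x | E={x↦2} | S={0↦clo(λx. (x x), ∅), 1↦clo(λx. (x x), ∅), 2↦clo(λx. (x x), ∅)} | K=[arg]]
step 11: [C=x | E={x↦2} | S={0↦clo(λx. (x x), ∅), 1↦clo(λx. (x x), ∅), 2↦clo(λx. (x x), ∅)} | K=[fun]]
step 12: [C=(x x) | E={x↦3} | S={0↦clo(λx. (x x), ∅), 1↦clo(λx. (x x), ∅), 2↦clo(λx. (x x), ∅), 3↦clo(λx. (x x), ∅)} | K=∅]
step 13: [C=x | E={x↦3} | S={0↦clo(λx. (x x), ∅), 1↦clo(λx. (x x), ∅), 2↦clo(λx. (x x), ∅), 3↦clo(λx. (x x), ∅)} | K=[arg]]
step 14: [C=x | E={x↦3} | S={0↦clo(λx. (x x), ∅), 1↦clo(λx. (x x), ∅), 2↦clo(λx. (x x), ∅), 3↦clo(λx. (x x), ∅)} | K=[fun]]
step 15: [C=(x x) | E={x↦4} | S={0↦clo(λx. (x x), ∅), 1↦clo(λx. (x x), ∅), 2↦clo(λx. (x x), ∅), 3↦clo(λx. (x x), ∅), 4↦clo(λx. (x x), ∅)} | K=∅]
step 16: [C=x | E={x↦4} | S={0↦clo(λx. (x x), ∅), 1↦clo(λx. (x x), ∅), 2↦clo(λx. (x x), ∅), 3↦clo(λx. (x x), ∅), 4↦clo(λx. (x x), ∅)} | K=[arg]]
step 17: [C=x | E={x↦4} | S={0↦clo(λx. (x x), ∅), 1↦clo(λx. (x x), ∅), 2↦clo(λx. (x x), ∅), 3↦clo(λx. (x x), ∅), 4↦clo(λx. (x x), ∅)} | K=[fun]]
step 18: [C=(x x) | E={x↦5} | S={0↦clo(λx. (x x), ∅), 1↦clo(λx. (x x), ∅), 2↦clo(λx. (x x), ∅), 3↦clo(λx. (x x), ∅), 4↦clo(λx. (x x), ∅), 5↦clo(λx. (x x), ∅)} | K=∅]
step 19: [C=x | E={x↦5} | S={0↦clo(λx. (x x), ∅), 1↦clo(λx. (x x), ∅), 2↦clo(λx. (x x), ∅), 3↦clo(λx. (x x), ∅), 4↦clo(λx. (x x), ∅), 5↦clo(λx. (x x), ∅)} | K=[arg]]
→ 19 transitions taken and the configuration is still not final: no result within 19 steps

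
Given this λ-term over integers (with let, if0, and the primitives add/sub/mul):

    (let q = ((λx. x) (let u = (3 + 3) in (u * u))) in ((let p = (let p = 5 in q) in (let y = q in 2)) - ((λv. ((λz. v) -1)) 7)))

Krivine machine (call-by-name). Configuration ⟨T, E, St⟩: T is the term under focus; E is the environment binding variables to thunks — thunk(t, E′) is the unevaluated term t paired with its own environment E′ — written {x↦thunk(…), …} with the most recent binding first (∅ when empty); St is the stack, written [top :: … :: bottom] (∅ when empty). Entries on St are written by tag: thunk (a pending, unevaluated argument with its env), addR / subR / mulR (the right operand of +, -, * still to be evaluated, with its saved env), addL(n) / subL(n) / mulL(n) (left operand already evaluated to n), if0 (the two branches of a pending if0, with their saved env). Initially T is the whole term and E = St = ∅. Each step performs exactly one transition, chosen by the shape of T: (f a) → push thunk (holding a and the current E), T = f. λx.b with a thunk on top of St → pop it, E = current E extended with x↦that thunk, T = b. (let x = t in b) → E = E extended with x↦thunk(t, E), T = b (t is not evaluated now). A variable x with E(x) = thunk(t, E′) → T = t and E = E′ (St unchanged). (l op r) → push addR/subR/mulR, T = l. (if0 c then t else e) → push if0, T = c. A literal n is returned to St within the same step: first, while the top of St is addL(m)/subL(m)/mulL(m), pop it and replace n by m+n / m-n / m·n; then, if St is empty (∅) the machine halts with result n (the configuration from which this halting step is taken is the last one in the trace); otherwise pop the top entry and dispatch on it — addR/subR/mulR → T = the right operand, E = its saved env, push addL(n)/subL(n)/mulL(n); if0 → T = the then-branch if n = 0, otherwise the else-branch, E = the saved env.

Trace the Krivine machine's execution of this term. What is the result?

Answer: -5

Derivation:
[0] [T=(let q = ((λx. x) (let u = (3 + 3) in (u * u))) in ((let p = (let p = 5 in q) in (let y = q in 2)) - ((λv. ((λz. v) -1)) 7))) | E=∅ | St=∅]
[1] [T=((let p = (let p = 5 in q) in (let y = q in 2)) - ((λv. ((λz. v) -1)) 7)) | E={q↦thunk(((λx. x) (let u = (3 + 3) in (u * u))), ∅)} | St=∅]
[2] [T=(let p = (let p = 5 in q) in (let y = q in 2)) | E={q↦thunk(((λx. x) (let u = (3 + 3) in (u * u))), ∅)} | St=[subR]]
[3] [T=(let y = q in 2) | E={p↦thunk((let p = 5 in q), {q↦thunk(((λx. x) (let u = (3 + 3) in (u * u))), ∅)}), q↦thunk(((λx. x) (let u = (3 + 3) in (u * u))), ∅)} | St=[subR]]
[4] [T=2 | E={y↦thunk(q, {p↦thunk((let p = 5 in q), {q↦thunk(((λx. x) (let u = (3 + 3) in (u * u))), ∅)}), q↦thunk(((λx. x) (let u = (3 + 3) in (u * u))), ∅)}), p↦thunk((let p = 5 in q), {q↦thunk(((λx. x) (let u = (3 + 3) in (u * u))), ∅)}), q↦thunk(((λx. x) (let u = (3 + 3) in (u * u))), ∅)} | St=[subR]]
[5] [T=((λv. ((λz. v) -1)) 7) | E={q↦thunk(((λx. x) (let u = (3 + 3) in (u * u))), ∅)} | St=[subL(2)]]
[6] [T=(λv. ((λz. v) -1)) | E={q↦thunk(((λx. x) (let u = (3 + 3) in (u * u))), ∅)} | St=[thunk :: subL(2)]]
[7] [T=((λz. v) -1) | E={v↦thunk(7, {q↦thunk(((λx. x) (let u = (3 + 3) in (u * u))), ∅)}), q↦thunk(((λx. x) (let u = (3 + 3) in (u * u))), ∅)} | St=[subL(2)]]
[8] [T=(λz. v) | E={v↦thunk(7, {q↦thunk(((λx. x) (let u = (3 + 3) in (u * u))), ∅)}), q↦thunk(((λx. x) (let u = (3 + 3) in (u * u))), ∅)} | St=[thunk :: subL(2)]]
[9] [T=v | E={z↦thunk(-1, {v↦thunk(7, {q↦thunk(((λx. x) (let u = (3 + 3) in (u * u))), ∅)}), q↦thunk(((λx. x) (let u = (3 + 3) in (u * u))), ∅)}), v↦thunk(7, {q↦thunk(((λx. x) (let u = (3 + 3) in (u * u))), ∅)}), q↦thunk(((λx. x) (let u = (3 + 3) in (u * u))), ∅)} | St=[subL(2)]]
[10] [T=7 | E={q↦thunk(((λx. x) (let u = (3 + 3) in (u * u))), ∅)} | St=[subL(2)]]
→ final value -5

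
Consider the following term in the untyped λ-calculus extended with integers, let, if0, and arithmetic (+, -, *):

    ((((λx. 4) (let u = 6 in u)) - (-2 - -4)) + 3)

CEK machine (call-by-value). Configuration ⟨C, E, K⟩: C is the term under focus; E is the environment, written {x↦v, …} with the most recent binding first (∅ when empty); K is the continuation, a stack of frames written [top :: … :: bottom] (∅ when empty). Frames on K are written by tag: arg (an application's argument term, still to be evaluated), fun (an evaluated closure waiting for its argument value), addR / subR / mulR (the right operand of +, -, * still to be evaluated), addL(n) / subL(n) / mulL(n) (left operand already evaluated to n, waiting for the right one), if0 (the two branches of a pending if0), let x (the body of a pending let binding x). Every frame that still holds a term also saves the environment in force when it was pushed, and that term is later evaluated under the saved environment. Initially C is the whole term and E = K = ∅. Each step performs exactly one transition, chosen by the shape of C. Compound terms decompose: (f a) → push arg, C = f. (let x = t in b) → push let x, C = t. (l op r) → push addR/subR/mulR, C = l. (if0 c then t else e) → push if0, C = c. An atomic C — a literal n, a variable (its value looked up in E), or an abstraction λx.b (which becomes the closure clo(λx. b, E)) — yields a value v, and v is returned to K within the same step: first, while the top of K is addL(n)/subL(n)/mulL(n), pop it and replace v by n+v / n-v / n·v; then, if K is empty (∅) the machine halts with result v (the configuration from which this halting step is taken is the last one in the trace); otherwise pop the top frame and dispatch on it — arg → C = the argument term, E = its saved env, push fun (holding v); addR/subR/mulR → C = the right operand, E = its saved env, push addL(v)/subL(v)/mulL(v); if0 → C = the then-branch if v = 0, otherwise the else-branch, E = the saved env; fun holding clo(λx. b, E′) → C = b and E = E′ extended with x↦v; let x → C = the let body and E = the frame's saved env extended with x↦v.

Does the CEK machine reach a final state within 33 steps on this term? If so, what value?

Answer: 5

Execution trace:
0. ⟨C=((((λx. 4) (let u = 6 in u)) - (-2 - -4)) + 3); E=∅; K=∅⟩
1. ⟨C=(((λx. 4) (let u = 6 in u)) - (-2 - -4)); E=∅; K=[addR]⟩
2. ⟨C=((λx. 4) (let u = 6 in u)); E=∅; K=[subR :: addR]⟩
3. ⟨C=(λx. 4); E=∅; K=[arg :: subR :: addR]⟩
4. ⟨C=(let u = 6 in u); E=∅; K=[fun :: subR :: addR]⟩
5. ⟨C=6; E=∅; K=[let u :: fun :: subR :: addR]⟩
6. ⟨C=u; E={u↦6}; K=[fun :: subR :: addR]⟩
7. ⟨C=4; E={x↦6}; K=[subR :: addR]⟩
8. ⟨C=(-2 - -4); E=∅; K=[subL(4) :: addR]⟩
9. ⟨C=-2; E=∅; K=[subR :: subL(4) :: addR]⟩
10. ⟨C=-4; E=∅; K=[subL(-2) :: subL(4) :: addR]⟩
11. ⟨C=3; E=∅; K=[addL(2)]⟩
→ final value 5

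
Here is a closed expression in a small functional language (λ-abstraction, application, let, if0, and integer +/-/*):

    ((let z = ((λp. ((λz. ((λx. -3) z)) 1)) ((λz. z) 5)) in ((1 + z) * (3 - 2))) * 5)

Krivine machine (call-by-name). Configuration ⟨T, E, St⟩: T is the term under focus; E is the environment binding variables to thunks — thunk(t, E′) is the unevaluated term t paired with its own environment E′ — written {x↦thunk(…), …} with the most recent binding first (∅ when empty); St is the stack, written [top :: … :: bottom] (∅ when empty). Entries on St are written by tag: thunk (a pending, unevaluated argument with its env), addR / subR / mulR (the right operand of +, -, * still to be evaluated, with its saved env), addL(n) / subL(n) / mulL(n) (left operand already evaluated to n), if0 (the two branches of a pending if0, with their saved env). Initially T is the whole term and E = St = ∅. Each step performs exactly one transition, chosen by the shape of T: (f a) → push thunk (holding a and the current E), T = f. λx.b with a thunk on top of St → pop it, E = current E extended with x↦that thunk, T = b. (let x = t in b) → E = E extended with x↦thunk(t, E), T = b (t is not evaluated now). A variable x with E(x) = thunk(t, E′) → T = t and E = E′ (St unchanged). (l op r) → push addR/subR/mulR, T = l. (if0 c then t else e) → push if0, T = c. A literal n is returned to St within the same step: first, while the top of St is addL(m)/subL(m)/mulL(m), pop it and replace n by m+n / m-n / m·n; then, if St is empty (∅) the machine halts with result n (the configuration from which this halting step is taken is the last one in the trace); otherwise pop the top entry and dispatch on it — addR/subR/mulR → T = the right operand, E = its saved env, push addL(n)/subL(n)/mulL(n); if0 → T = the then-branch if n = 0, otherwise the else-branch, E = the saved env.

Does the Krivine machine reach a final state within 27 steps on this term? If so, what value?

0. <T=((let z = ((λp. ((λz. ((λx. -3) z)) 1)) ((λz. z) 5)) in ((1 + z) * (3 - 2))) * 5), E=∅, St=∅>
1. <T=(let z = ((λp. ((λz. ((λx. -3) z)) 1)) ((λz. z) 5)) in ((1 + z) * (3 - 2))), E=∅, St=[mulR]>
2. <T=((1 + z) * (3 - 2)), E={z↦thunk(((λp. ((λz. ((λx. -3) z)) 1)) ((λz. z) 5)), ∅)}, St=[mulR]>
3. <T=(1 + z), E={z↦thunk(((λp. ((λz. ((λx. -3) z)) 1)) ((λz. z) 5)), ∅)}, St=[mulR :: mulR]>
4. <T=1, E={z↦thunk(((λp. ((λz. ((λx. -3) z)) 1)) ((λz. z) 5)), ∅)}, St=[addR :: mulR :: mulR]>
5. <T=z, E={z↦thunk(((λp. ((λz. ((λx. -3) z)) 1)) ((λz. z) 5)), ∅)}, St=[addL(1) :: mulR :: mulR]>
6. <T=((λp. ((λz. ((λx. -3) z)) 1)) ((λz. z) 5)), E=∅, St=[addL(1) :: mulR :: mulR]>
7. <T=(λp. ((λz. ((λx. -3) z)) 1)), E=∅, St=[thunk :: addL(1) :: mulR :: mulR]>
8. <T=((λz. ((λx. -3) z)) 1), E={p↦thunk(((λz. z) 5), ∅)}, St=[addL(1) :: mulR :: mulR]>
9. <T=(λz. ((λx. -3) z)), E={p↦thunk(((λz. z) 5), ∅)}, St=[thunk :: addL(1) :: mulR :: mulR]>
10. <T=((λx. -3) z), E={z↦thunk(1, {p↦thunk(((λz. z) 5), ∅)}), p↦thunk(((λz. z) 5), ∅)}, St=[addL(1) :: mulR :: mulR]>
11. <T=(λx. -3), E={z↦thunk(1, {p↦thunk(((λz. z) 5), ∅)}), p↦thunk(((λz. z) 5), ∅)}, St=[thunk :: addL(1) :: mulR :: mulR]>
12. <T=-3, E={x↦thunk(z, {z↦thunk(1, {p↦thunk(((λz. z) 5), ∅)}), p↦thunk(((λz. z) 5), ∅)}), z↦thunk(1, {p↦thunk(((λz. z) 5), ∅)}), p↦thunk(((λz. z) 5), ∅)}, St=[addL(1) :: mulR :: mulR]>
13. <T=(3 - 2), E={z↦thunk(((λp. ((λz. ((λx. -3) z)) 1)) ((λz. z) 5)), ∅)}, St=[mulL(-2) :: mulR]>
14. <T=3, E={z↦thunk(((λp. ((λz. ((λx. -3) z)) 1)) ((λz. z) 5)), ∅)}, St=[subR :: mulL(-2) :: mulR]>
15. <T=2, E={z↦thunk(((λp. ((λz. ((λx. -3) z)) 1)) ((λz. z) 5)), ∅)}, St=[subL(3) :: mulL(-2) :: mulR]>
16. <T=5, E=∅, St=[mulL(-2)]>
→ final value -10

Answer: -10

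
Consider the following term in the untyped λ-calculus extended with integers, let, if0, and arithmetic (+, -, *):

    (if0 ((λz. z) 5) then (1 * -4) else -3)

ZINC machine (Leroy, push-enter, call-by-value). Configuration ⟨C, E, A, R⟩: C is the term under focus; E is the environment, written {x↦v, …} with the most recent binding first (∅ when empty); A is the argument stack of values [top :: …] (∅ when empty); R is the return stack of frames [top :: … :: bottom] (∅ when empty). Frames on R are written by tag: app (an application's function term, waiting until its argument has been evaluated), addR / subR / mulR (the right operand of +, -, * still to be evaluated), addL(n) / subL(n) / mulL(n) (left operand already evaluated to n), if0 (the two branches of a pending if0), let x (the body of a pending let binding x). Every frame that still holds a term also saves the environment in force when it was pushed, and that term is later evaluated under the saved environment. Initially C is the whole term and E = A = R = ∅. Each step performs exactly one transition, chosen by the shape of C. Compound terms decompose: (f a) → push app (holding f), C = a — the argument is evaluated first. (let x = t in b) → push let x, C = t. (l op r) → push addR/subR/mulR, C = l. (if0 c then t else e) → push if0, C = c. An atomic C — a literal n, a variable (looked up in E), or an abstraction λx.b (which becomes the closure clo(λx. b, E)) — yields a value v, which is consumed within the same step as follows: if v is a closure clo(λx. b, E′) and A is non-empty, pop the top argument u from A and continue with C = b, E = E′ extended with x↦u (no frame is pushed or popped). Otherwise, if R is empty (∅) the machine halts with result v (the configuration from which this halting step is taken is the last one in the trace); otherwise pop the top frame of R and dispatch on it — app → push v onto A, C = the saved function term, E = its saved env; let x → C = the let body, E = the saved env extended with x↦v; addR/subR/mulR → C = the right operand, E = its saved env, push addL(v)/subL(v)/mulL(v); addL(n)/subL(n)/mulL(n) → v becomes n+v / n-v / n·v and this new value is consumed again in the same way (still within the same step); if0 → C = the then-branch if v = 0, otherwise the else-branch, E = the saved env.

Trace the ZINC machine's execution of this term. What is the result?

Answer: -3

Machine steps:
step 0: <C=(if0 ((λz. z) 5) then (1 * -4) else -3), E=∅, A=∅, R=∅>
step 1: <C=((λz. z) 5), E=∅, A=∅, R=[if0]>
step 2: <C=5, E=∅, A=∅, R=[app :: if0]>
step 3: <C=(λz. z), E=∅, A=[5], R=[if0]>
step 4: <C=z, E={z↦5}, A=∅, R=[if0]>
step 5: <C=-3, E=∅, A=∅, R=∅>
→ final value -3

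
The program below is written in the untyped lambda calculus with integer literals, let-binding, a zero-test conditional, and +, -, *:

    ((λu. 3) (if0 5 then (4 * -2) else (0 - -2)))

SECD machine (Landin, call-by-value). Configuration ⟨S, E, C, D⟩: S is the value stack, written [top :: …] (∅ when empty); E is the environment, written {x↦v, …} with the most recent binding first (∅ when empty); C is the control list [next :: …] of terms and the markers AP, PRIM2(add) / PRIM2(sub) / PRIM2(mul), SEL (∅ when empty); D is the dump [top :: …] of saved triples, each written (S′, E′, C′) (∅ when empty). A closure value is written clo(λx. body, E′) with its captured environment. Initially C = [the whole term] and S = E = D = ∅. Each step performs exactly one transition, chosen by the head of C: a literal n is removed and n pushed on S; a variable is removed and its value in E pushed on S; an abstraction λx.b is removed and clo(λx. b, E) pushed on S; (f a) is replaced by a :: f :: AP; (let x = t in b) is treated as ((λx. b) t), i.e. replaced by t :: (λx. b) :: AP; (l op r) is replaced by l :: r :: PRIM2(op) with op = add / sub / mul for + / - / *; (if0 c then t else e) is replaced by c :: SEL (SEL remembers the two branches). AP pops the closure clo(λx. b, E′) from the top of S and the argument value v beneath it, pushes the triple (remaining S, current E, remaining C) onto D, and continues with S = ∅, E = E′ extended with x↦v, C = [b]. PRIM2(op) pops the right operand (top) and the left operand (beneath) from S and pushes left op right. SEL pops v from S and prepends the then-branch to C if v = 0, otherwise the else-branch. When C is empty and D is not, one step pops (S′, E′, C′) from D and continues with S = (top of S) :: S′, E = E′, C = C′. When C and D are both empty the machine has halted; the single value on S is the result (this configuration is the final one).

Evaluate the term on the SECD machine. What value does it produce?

0. <S=∅, E=∅, C=[((λu. 3) (if0 5 then (4 * -2) else (0 - -2)))], D=∅>
1. <S=∅, E=∅, C=[(if0 5 then (4 * -2) else (0 - -2)) :: (λu. 3) :: AP], D=∅>
2. <S=∅, E=∅, C=[5 :: SEL :: (λu. 3) :: AP], D=∅>
3. <S=[5], E=∅, C=[SEL :: (λu. 3) :: AP], D=∅>
4. <S=∅, E=∅, C=[(0 - -2) :: (λu. 3) :: AP], D=∅>
5. <S=∅, E=∅, C=[0 :: -2 :: PRIM2(sub) :: (λu. 3) :: AP], D=∅>
6. <S=[0], E=∅, C=[-2 :: PRIM2(sub) :: (λu. 3) :: AP], D=∅>
7. <S=[-2 :: 0], E=∅, C=[PRIM2(sub) :: (λu. 3) :: AP], D=∅>
8. <S=[2], E=∅, C=[(λu. 3) :: AP], D=∅>
9. <S=[clo(λu. 3, ∅) :: 2], E=∅, C=[AP], D=∅>
10. <S=∅, E={u↦2}, C=[3], D=[(∅, ∅, ∅)]>
11. <S=[3], E={u↦2}, C=∅, D=[(∅, ∅, ∅)]>
12. <S=[3], E=∅, C=∅, D=∅>
→ final value 3

Answer: 3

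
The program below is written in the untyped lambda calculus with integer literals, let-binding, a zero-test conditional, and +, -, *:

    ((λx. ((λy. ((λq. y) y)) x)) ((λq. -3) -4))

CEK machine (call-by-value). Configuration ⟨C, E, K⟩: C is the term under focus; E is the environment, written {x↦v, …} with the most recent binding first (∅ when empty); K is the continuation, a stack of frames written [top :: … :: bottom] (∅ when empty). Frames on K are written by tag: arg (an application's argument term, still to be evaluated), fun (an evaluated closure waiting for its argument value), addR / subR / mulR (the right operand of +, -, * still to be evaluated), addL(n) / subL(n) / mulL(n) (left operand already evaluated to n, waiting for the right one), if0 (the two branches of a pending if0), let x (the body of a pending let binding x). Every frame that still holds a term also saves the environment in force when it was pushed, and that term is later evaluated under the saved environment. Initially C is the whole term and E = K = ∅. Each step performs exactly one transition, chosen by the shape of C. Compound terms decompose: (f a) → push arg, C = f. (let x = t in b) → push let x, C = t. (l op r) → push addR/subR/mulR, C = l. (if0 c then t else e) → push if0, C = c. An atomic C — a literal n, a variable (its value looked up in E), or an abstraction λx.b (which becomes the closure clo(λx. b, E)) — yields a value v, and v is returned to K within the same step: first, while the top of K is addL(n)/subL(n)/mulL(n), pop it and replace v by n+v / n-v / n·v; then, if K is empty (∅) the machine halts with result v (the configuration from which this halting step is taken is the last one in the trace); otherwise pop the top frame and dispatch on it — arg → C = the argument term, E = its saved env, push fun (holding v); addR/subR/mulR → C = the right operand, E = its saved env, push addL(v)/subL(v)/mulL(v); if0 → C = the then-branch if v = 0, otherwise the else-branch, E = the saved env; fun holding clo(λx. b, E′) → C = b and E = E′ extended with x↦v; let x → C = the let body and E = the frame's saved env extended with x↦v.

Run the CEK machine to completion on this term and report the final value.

Answer: -3

Machine steps:
[0] [C=((λx. ((λy. ((λq. y) y)) x)) ((λq. -3) -4)) | E=∅ | K=∅]
[1] [C=(λx. ((λy. ((λq. y) y)) x)) | E=∅ | K=[arg]]
[2] [C=((λq. -3) -4) | E=∅ | K=[fun]]
[3] [C=(λq. -3) | E=∅ | K=[arg :: fun]]
[4] [C=-4 | E=∅ | K=[fun :: fun]]
[5] [C=-3 | E={q↦-4} | K=[fun]]
[6] [C=((λy. ((λq. y) y)) x) | E={x↦-3} | K=∅]
[7] [C=(λy. ((λq. y) y)) | E={x↦-3} | K=[arg]]
[8] [C=x | E={x↦-3} | K=[fun]]
[9] [C=((λq. y) y) | E={y↦-3, x↦-3} | K=∅]
[10] [C=(λq. y) | E={y↦-3, x↦-3} | K=[arg]]
[11] [C=y | E={y↦-3, x↦-3} | K=[fun]]
[12] [C=y | E={q↦-3, y↦-3, x↦-3} | K=∅]
→ final value -3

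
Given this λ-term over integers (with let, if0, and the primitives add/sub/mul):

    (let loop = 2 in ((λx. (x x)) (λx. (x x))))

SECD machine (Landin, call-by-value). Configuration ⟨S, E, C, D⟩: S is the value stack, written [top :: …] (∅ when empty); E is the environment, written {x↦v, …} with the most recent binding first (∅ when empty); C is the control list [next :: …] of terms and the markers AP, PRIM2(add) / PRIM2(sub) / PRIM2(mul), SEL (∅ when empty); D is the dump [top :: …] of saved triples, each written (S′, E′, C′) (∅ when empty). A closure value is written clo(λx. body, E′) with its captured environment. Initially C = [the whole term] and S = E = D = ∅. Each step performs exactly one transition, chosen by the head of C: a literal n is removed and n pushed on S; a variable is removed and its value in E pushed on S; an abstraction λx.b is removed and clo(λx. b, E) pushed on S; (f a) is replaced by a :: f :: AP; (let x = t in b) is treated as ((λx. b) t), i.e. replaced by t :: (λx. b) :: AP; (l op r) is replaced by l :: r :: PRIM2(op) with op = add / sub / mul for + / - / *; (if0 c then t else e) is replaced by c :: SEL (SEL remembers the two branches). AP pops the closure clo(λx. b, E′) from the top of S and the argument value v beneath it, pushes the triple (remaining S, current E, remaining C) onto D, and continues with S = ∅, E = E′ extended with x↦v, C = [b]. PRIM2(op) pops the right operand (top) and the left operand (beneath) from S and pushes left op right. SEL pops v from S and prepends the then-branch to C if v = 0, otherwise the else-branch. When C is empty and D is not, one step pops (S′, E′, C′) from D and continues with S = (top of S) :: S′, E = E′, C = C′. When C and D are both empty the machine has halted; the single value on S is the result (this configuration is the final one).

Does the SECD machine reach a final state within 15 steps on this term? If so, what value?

0. <S=∅, E=∅, C=[(let loop = 2 in ((λx. (x x)) (λx. (x x))))], D=∅>
1. <S=∅, E=∅, C=[2 :: (λloop. ((λx. (x x)) (λx. (x x)))) :: AP], D=∅>
2. <S=[2], E=∅, C=[(λloop. ((λx. (x x)) (λx. (x x)))) :: AP], D=∅>
3. <S=[clo(λloop. ((λx. (x x)) (λx. (x x))), ∅) :: 2], E=∅, C=[AP], D=∅>
4. <S=∅, E={loop↦2}, C=[((λx. (x x)) (λx. (x x)))], D=[(∅, ∅, ∅)]>
5. <S=∅, E={loop↦2}, C=[(λx. (x x)) :: (λx. (x x)) :: AP], D=[(∅, ∅, ∅)]>
6. <S=[clo(λx. (x x), {loop↦2})], E={loop↦2}, C=[(λx. (x x)) :: AP], D=[(∅, ∅, ∅)]>
7. <S=[clo(λx. (x x), {loop↦2}) :: clo(λx. (x x), {loop↦2})], E={loop↦2}, C=[AP], D=[(∅, ∅, ∅)]>
8. <S=∅, E={x↦clo(λx. (x x), {loop↦2}), loop↦2}, C=[(x x)], D=[(∅, {loop↦2}, ∅) :: (∅, ∅, ∅)]>
9. <S=∅, E={x↦clo(λx. (x x), {loop↦2}), loop↦2}, C=[x :: x :: AP], D=[(∅, {loop↦2}, ∅) :: (∅, ∅, ∅)]>
10. <S=[clo(λx. (x x), {loop↦2})], E={x↦clo(λx. (x x), {loop↦2}), loop↦2}, C=[x :: AP], D=[(∅, {loop↦2}, ∅) :: (∅, ∅, ∅)]>
11. <S=[clo(λx. (x x), {loop↦2}) :: clo(λx. (x x), {loop↦2})], E={x↦clo(λx. (x x), {loop↦2}), loop↦2}, C=[AP], D=[(∅, {loop↦2}, ∅) :: (∅, ∅, ∅)]>
12. <S=∅, E={x↦clo(λx. (x x), {loop↦2}), loop↦2}, C=[(x x)], D=[(∅, {x↦clo(λx. (x x), {loop↦2}), loop↦2}, ∅) :: (∅, {loop↦2}, ∅) :: (∅, ∅, ∅)]>
13. <S=∅, E={x↦clo(λx. (x x), {loop↦2}), loop↦2}, C=[x :: x :: AP], D=[(∅, {x↦clo(λx. (x x), {loop↦2}), loop↦2}, ∅) :: (∅, {loop↦2}, ∅) :: (∅, ∅, ∅)]>
14. <S=[clo(λx. (x x), {loop↦2})], E={x↦clo(λx. (x x), {loop↦2}), loop↦2}, C=[x :: AP], D=[(∅, {x↦clo(λx. (x x), {loop↦2}), loop↦2}, ∅) :: (∅, {loop↦2}, ∅) :: (∅, ∅, ∅)]>
15. <S=[clo(λx. (x x), {loop↦2}) :: clo(λx. (x x), {loop↦2})], E={x↦clo(λx. (x x), {loop↦2}), loop↦2}, C=[AP], D=[(∅, {x↦clo(λx. (x x), {loop↦2}), loop↦2}, ∅) :: (∅, {loop↦2}, ∅) :: (∅, ∅, ∅)]>
→ 15 transitions taken and the configuration is still not final: no result within 15 steps

Answer: DIVERGES (no final state within 15 steps)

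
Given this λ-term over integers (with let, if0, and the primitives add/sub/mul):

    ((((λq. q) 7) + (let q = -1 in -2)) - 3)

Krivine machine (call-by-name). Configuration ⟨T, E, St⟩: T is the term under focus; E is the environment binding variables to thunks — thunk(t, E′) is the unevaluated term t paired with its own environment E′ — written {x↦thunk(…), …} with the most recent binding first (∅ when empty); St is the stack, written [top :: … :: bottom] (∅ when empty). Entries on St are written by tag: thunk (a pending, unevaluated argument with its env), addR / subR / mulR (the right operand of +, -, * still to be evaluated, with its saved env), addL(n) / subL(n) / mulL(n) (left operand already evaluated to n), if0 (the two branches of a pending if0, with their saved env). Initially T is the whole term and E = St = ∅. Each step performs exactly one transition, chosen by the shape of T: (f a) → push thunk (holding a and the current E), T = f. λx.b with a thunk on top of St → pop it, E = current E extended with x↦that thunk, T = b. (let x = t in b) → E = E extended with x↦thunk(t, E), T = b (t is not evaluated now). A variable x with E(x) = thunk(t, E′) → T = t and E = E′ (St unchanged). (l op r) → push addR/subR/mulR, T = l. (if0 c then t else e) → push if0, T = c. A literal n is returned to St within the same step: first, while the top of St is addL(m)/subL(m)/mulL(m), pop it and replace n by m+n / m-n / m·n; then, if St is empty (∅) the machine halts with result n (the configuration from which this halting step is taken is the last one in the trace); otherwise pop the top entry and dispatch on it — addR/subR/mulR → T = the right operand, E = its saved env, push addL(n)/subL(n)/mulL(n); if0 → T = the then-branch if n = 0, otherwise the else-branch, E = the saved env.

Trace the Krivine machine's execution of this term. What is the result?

Answer: 2

Machine steps:
t=0: ⟨T=((((λq. q) 7) + (let q = -1 in -2)) - 3); E=∅; St=∅⟩
t=1: ⟨T=(((λq. q) 7) + (let q = -1 in -2)); E=∅; St=[subR]⟩
t=2: ⟨T=((λq. q) 7); E=∅; St=[addR :: subR]⟩
t=3: ⟨T=(λq. q); E=∅; St=[thunk :: addR :: subR]⟩
t=4: ⟨T=q; E={q↦thunk(7, ∅)}; St=[addR :: subR]⟩
t=5: ⟨T=7; E=∅; St=[addR :: subR]⟩
t=6: ⟨T=(let q = -1 in -2); E=∅; St=[addL(7) :: subR]⟩
t=7: ⟨T=-2; E={q↦thunk(-1, ∅)}; St=[addL(7) :: subR]⟩
t=8: ⟨T=3; E=∅; St=[subL(5)]⟩
→ final value 2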